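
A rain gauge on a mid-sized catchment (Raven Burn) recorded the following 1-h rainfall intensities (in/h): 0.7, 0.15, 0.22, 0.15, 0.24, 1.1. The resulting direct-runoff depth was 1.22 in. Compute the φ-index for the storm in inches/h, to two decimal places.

Only the 2 blocks with intensity above φ contribute runoff: 0.7, 1.1 in/h.
Σ(I−φ)·Δt = d  ⇒  (0.7+1.1 − 2φ)·1 = 1.22
φ = (1.800 − 1.22/1) / 2 = 0.29 in/h.

φ ≈ 0.29 in/h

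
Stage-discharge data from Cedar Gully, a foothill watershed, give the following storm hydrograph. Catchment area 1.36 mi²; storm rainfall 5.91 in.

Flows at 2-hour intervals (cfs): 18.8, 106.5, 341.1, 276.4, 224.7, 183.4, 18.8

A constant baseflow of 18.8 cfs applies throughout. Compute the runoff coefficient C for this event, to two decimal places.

ΣQ_DR = 1038 cfs; V = ΣQ_DR·Δt = 7.474 × 10^6 ft³.
Runoff depth d = V / A = 2.366 in.
C = d / P = 2.366 / 5.91 = 0.40.

C ≈ 0.40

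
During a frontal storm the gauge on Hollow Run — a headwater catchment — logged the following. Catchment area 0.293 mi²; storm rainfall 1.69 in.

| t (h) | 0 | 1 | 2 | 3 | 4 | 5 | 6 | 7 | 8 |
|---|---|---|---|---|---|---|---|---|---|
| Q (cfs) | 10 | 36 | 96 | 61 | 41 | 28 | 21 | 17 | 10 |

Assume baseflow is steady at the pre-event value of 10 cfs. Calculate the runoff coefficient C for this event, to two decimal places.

C ≈ 0.72

ΣQ_DR = 230.0 cfs; V = ΣQ_DR·Δt = 8.280 × 10^5 ft³.
Runoff depth d = V / A = 1.216 in.
C = d / P = 1.216 / 1.69 = 0.72.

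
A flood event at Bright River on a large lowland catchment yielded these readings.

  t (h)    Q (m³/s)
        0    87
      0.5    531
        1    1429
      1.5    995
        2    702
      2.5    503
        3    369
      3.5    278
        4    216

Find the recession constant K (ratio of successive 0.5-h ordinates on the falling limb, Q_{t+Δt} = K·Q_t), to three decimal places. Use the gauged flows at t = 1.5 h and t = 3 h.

K ≈ 0.718

Using the recession-limb readings at t = 1.5 h and t = 3 h: Q falls from 995 to 369 m³/s over 3 intervals.
K = (Q₂/Q₁)^(1/3) = (369/995)^(1/3) = 0.718.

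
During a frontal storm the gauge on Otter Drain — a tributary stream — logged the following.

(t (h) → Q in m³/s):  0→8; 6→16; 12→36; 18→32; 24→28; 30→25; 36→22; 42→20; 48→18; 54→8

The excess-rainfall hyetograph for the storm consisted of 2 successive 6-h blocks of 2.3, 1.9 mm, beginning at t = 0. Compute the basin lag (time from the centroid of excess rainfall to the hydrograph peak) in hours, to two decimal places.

Centroid of excess rainfall: t_c = Σ P_i·t̄_i / ΣP_i = 5.7143 h (block centres at 3, 9 h).
Hydrograph peak occurs at t = 12 h, so basin lag t_L = 12 − 5.7143 = 6.29 h.

t_L ≈ 6.29 h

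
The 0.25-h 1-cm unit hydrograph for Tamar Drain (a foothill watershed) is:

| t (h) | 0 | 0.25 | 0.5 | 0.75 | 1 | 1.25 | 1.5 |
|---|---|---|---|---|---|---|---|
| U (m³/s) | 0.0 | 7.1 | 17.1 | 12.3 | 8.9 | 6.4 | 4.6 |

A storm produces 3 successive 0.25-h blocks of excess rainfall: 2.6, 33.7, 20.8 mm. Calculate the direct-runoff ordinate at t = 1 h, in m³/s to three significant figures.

By discrete convolution, Q_j = Σ (P_i / 10 mm) · U_{j−i}.
At t = 1 h (j=4): Q = (2.6/10)·8.9 + (33.7/10)·12.3 + (20.8/10)·17.1 = 79.3 m³/s.

Q ≈ 79.3 m³/s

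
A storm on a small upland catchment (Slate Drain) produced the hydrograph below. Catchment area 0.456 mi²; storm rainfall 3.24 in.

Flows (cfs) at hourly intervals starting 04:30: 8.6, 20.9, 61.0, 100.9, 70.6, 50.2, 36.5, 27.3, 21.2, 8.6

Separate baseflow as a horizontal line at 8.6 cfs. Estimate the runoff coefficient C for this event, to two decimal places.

C ≈ 0.34

ΣQ_DR = 319.8 cfs; V = ΣQ_DR·Δt = 1.151 × 10^6 ft³.
Runoff depth d = V / A = 1.087 in.
C = d / P = 1.087 / 3.24 = 0.34.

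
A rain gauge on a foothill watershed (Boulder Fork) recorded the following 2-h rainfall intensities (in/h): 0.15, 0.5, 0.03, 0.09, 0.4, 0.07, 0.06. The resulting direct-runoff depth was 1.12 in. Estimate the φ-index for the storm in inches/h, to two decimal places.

Only the 2 blocks with intensity above φ contribute runoff: 0.5, 0.4 in/h.
Σ(I−φ)·Δt = d  ⇒  (0.5+0.4 − 2φ)·2 = 1.12
φ = (0.9000 − 1.12/2) / 2 = 0.17 in/h.

φ ≈ 0.17 in/h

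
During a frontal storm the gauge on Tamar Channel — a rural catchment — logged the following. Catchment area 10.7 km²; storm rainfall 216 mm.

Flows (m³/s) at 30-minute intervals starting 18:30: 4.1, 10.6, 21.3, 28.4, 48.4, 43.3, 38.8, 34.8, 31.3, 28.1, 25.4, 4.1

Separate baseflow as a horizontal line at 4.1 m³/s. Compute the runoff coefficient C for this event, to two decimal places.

C ≈ 0.21

ΣQ_DR = 269.4 m³/s; V = ΣQ_DR·Δt = 4.849 × 10^5 m³.
Runoff depth d = V / A = 45.32 mm.
C = d / P = 45.32 / 216 = 0.21.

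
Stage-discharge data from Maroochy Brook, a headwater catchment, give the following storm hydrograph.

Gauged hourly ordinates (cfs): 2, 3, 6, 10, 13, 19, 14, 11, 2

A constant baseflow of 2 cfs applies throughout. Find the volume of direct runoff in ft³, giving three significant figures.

V ≈ 2.23 × 10^5 ft³

Direct-runoff ordinates (Q − Q_b): 0.0, 1.0, 4.0, 8.0, 11.0, 17.0, 12.0, 9.0, 0.0 cfs.
ΣQ_DR = 62.00 cfs.
With Δt = 1 h = 3600 s, V = ΣQ_DR · Δt = 62.00 × 3600 = 2.23 × 10^5 ft³.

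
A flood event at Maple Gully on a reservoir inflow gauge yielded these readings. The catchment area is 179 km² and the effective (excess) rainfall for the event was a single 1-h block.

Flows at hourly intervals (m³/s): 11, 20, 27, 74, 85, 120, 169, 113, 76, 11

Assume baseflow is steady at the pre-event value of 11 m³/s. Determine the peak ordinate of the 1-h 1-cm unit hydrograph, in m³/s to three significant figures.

Direct runoff: 0.0, 9.0, 16.0, 63.0, 74.0, 109.0, 158.0, 102.0, 65.0, 0.0 m³/s; ΣQ_DR = 596.0 m³/s, peak = 158.0 m³/s.
Runoff depth d = ΣQ_DR·Δt / A = 596.0 × 3600 / (179 km²) = 11.99 mm.
The 1-cm UH is the DRH scaled by (10 mm)/d, so U_p = 158.0 × 10/11.99 = 132 m³/s.

U_p ≈ 132 m³/s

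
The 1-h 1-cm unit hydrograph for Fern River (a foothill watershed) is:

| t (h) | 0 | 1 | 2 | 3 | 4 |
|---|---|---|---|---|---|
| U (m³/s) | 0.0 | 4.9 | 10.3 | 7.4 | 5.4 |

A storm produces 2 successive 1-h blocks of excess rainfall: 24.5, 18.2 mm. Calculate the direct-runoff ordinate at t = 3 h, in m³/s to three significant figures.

By discrete convolution, Q_j = Σ (P_i / 10 mm) · U_{j−i}.
At t = 3 h (j=3): Q = (24.5/10)·7.4 + (18.2/10)·10.3 = 36.9 m³/s.

Q ≈ 36.9 m³/s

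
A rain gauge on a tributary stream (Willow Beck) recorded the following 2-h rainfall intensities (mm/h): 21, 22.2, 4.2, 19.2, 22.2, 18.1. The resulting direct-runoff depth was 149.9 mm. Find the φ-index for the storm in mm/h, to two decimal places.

φ ≈ 5.55 mm/h

Only the 5 blocks with intensity above φ contribute runoff: 21, 22.2, 19.2, 22.2, 18.1 mm/h.
Σ(I−φ)·Δt = d  ⇒  (21+22.2+19.2+22.2+18.1 − 5φ)·2 = 149.9
φ = (102.7 − 149.9/2) / 5 = 5.55 mm/h.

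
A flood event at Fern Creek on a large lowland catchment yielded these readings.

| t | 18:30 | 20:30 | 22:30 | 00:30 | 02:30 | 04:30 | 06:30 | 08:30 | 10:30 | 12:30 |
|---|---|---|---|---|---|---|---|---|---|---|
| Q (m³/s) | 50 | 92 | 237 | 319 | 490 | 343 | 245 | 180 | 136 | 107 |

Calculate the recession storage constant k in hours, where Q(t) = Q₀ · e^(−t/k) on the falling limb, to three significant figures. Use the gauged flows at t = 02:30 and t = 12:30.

On the falling limb, Q drops from 490 to 107 m³/s between t = 02:30 and t = 12:30 (Δt = 10 h).
k = −Δt / ln(Q₂/Q₁) = −10 / ln(107/490) = 6.57 h.

k ≈ 6.57 h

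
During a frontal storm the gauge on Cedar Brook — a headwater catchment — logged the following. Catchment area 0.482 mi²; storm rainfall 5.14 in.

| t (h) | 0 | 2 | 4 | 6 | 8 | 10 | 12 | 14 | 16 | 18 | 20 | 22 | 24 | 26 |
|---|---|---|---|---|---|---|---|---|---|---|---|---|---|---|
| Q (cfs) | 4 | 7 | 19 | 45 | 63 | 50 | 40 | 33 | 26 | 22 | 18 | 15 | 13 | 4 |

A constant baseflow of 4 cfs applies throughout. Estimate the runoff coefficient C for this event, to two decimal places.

ΣQ_DR = 303.0 cfs; V = ΣQ_DR·Δt = 2.182 × 10^6 ft³.
Runoff depth d = V / A = 1.948 in.
C = d / P = 1.948 / 5.14 = 0.38.

C ≈ 0.38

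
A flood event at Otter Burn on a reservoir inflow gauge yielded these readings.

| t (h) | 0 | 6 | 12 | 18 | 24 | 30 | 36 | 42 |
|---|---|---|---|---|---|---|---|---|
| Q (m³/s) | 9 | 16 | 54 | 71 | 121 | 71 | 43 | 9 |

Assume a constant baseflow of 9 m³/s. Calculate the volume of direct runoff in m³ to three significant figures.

Direct-runoff ordinates (Q − Q_b): 0.0, 7.0, 45.0, 62.0, 112.0, 62.0, 34.0, 0.0 m³/s.
ΣQ_DR = 322.0 m³/s.
With Δt = 6 h = 21600 s, V = ΣQ_DR · Δt = 322.0 × 21600 = 6.96 × 10^6 m³.

V ≈ 6.96 × 10^6 m³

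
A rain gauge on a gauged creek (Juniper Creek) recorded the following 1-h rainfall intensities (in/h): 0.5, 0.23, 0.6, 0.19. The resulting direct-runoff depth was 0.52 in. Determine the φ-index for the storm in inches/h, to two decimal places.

φ ≈ 0.29 in/h

Only the 2 blocks with intensity above φ contribute runoff: 0.5, 0.6 in/h.
Σ(I−φ)·Δt = d  ⇒  (0.5+0.6 − 2φ)·1 = 0.52
φ = (1.100 − 0.52/1) / 2 = 0.29 in/h.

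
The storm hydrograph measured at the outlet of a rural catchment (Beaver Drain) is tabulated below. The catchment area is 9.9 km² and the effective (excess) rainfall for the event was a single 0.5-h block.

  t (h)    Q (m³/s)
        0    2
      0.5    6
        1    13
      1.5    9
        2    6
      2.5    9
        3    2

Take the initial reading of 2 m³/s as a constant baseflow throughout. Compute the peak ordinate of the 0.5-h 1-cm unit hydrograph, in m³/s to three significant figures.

U_p ≈ 18.3 m³/s

Direct runoff: 0.0, 4.0, 11.0, 7.0, 4.0, 7.0, 0.0 m³/s; ΣQ_DR = 33.00 m³/s, peak = 11.0 m³/s.
Runoff depth d = ΣQ_DR·Δt / A = 33.00 × 1800 / (9.9 km²) = 6.000 mm.
The 1-cm UH is the DRH scaled by (10 mm)/d, so U_p = 11.0 × 10/6.000 = 18.3 m³/s.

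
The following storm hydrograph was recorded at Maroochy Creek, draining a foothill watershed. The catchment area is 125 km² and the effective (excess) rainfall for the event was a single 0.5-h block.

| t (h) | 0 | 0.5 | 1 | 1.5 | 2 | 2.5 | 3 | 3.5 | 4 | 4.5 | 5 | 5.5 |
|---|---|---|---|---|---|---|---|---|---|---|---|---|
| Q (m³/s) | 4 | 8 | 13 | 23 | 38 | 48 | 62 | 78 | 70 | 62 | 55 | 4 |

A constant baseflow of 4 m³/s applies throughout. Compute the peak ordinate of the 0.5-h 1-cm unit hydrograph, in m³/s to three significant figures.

U_p ≈ 123 m³/s

Direct runoff: 0.0, 4.0, 9.0, 19.0, 34.0, 44.0, 58.0, 74.0, 66.0, 58.0, 51.0, 0.0 m³/s; ΣQ_DR = 417.0 m³/s, peak = 74.0 m³/s.
Runoff depth d = ΣQ_DR·Δt / A = 417.0 × 1800 / (125 km²) = 6.005 mm.
The 1-cm UH is the DRH scaled by (10 mm)/d, so U_p = 74.0 × 10/6.005 = 123 m³/s.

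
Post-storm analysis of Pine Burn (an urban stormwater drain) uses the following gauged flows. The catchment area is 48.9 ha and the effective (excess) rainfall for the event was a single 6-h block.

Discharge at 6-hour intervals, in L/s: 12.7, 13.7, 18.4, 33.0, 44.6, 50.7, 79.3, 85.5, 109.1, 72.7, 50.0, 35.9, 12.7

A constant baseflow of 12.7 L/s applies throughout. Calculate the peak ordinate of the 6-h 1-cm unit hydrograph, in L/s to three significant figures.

Direct runoff: 0.0, 1.0, 5.7, 20.3, 31.9, 38.0, 66.6, 72.8, 96.4, 60.0, 37.3, 23.2, 0.0 L/s; ΣQ_DR = 453.2 L/s, peak = 96.4 L/s.
Runoff depth d = ΣQ_DR·Δt / A = 453.2 × 21600 / (48.9 ha) = 20.02 mm.
The 1-cm UH is the DRH scaled by (10 mm)/d, so U_p = 96.4 × 10/20.02 = 48.2 L/s.

U_p ≈ 48.2 L/s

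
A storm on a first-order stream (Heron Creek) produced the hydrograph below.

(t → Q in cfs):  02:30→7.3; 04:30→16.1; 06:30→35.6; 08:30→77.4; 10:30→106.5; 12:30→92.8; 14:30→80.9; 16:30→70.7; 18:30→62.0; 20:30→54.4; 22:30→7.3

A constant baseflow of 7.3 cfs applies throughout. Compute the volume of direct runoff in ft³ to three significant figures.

Direct-runoff ordinates (Q − Q_b): 0.0, 8.8, 28.3, 70.1, 99.2, 85.5, 73.6, 63.4, 54.7, 47.1, 0.0 cfs.
ΣQ_DR = 530.7 cfs.
With Δt = 2 h = 7200 s, V = ΣQ_DR · Δt = 530.7 × 7200 = 3.82 × 10^6 ft³.

V ≈ 3.82 × 10^6 ft³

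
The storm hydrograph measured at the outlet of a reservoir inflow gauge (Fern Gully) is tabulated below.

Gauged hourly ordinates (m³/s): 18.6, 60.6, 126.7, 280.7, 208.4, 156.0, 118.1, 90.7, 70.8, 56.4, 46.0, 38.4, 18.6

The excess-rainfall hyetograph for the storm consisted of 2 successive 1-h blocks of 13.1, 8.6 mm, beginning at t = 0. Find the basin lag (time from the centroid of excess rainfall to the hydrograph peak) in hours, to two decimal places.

t_L ≈ 2.10 h

Centroid of excess rainfall: t_c = Σ P_i·t̄_i / ΣP_i = 0.8963 h (block centres at 0.5, 1.5 h).
Hydrograph peak occurs at t = 3 h, so basin lag t_L = 3 − 0.8963 = 2.10 h.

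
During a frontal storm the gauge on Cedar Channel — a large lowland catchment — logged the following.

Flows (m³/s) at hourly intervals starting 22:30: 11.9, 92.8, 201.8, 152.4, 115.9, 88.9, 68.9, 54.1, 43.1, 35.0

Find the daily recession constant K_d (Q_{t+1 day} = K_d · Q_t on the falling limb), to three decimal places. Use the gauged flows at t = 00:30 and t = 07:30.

Between t = 00:30 and t = 07:30 the flow falls from 201.8 to 35.0 m³/s over 7×1 h = 7 h.
Per-interval ratio K = (35.0/201.8)^(1/7) = 0.7786; K_d = K^(24/1) = 0.002.

K_d ≈ 0.002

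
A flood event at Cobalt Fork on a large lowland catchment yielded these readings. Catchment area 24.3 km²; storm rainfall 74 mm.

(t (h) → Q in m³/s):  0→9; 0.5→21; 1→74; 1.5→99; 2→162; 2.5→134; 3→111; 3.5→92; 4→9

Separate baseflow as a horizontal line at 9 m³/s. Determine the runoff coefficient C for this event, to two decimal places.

C ≈ 0.63

ΣQ_DR = 630.0 m³/s; V = ΣQ_DR·Δt = 1.134 × 10^6 m³.
Runoff depth d = V / A = 46.67 mm.
C = d / P = 46.67 / 74 = 0.63.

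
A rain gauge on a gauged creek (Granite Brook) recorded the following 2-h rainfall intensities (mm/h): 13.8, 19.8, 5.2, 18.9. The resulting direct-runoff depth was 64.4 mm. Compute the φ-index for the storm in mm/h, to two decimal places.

φ ≈ 6.77 mm/h

Only the 3 blocks with intensity above φ contribute runoff: 13.8, 19.8, 18.9 mm/h.
Σ(I−φ)·Δt = d  ⇒  (13.8+19.8+18.9 − 3φ)·2 = 64.4
φ = (52.50 − 64.4/2) / 3 = 6.77 mm/h.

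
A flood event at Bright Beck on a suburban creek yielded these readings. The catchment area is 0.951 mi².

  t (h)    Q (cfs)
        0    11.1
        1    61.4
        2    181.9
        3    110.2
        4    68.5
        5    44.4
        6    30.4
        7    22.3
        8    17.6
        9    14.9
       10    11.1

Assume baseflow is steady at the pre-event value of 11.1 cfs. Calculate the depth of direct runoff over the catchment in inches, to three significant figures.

Direct runoff: 0.0, 50.3, 170.8, 99.1, 57.4, 33.3, 19.3, 11.2, 6.5, 3.8, 0.0 cfs; ΣQ_DR = 451.7 cfs.
V = ΣQ_DR · Δt = 451.7 × 3600 s = 1.626 × 10^6 ft³.
Over A = 0.951 mi², depth = V / A = 0.736 in.

d ≈ 0.736 in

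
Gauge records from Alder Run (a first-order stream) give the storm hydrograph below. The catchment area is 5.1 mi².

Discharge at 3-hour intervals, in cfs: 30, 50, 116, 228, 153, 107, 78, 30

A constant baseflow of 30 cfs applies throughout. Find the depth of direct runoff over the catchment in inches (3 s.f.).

d ≈ 0.503 in

Direct runoff: 0.0, 20.0, 86.0, 198.0, 123.0, 77.0, 48.0, 0.0 cfs; ΣQ_DR = 552.0 cfs.
V = ΣQ_DR · Δt = 552.0 × 10800 s = 5.962 × 10^6 ft³.
Over A = 5.1 mi², depth = V / A = 0.503 in.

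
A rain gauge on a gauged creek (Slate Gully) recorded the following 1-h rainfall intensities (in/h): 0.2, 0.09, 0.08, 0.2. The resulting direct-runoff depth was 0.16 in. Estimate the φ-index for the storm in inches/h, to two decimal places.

φ ≈ 0.12 in/h

Only the 2 blocks with intensity above φ contribute runoff: 0.2, 0.2 in/h.
Σ(I−φ)·Δt = d  ⇒  (0.2+0.2 − 2φ)·1 = 0.16
φ = (0.4000 − 0.16/1) / 2 = 0.12 in/h.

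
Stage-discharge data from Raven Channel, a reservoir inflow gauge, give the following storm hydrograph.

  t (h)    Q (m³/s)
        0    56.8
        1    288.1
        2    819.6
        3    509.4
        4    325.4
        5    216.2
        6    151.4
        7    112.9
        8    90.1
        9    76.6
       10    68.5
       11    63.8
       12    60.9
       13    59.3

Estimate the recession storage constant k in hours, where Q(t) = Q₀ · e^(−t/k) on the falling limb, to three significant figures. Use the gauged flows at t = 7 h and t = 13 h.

On the falling limb, Q drops from 112.9 to 59.3 m³/s between t = 7 h and t = 13 h (Δt = 6 h).
k = −Δt / ln(Q₂/Q₁) = −6 / ln(59.3/112.9) = 9.32 h.

k ≈ 9.32 h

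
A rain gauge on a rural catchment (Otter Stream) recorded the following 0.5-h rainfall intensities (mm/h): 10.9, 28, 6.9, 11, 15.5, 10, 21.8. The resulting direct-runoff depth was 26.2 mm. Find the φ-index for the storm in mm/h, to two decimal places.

φ ≈ 7.47 mm/h

Only the 6 blocks with intensity above φ contribute runoff: 10.9, 28, 11, 15.5, 10, 21.8 mm/h.
Σ(I−φ)·Δt = d  ⇒  (10.9+28+11+15.5+10+21.8 − 6φ)·0.5 = 26.2
φ = (97.20 − 26.2/0.5) / 6 = 7.47 mm/h.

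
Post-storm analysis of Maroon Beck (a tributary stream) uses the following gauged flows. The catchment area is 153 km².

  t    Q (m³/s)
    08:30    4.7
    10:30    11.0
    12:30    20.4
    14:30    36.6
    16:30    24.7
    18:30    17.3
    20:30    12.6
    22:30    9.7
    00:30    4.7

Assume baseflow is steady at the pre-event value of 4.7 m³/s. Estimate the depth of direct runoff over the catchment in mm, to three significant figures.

Direct runoff: 0.0, 6.3, 15.7, 31.9, 20.0, 12.6, 7.9, 5.0, 0.0 m³/s; ΣQ_DR = 99.40 m³/s.
V = ΣQ_DR · Δt = 99.40 × 7200 s = 7.157 × 10^5 m³.
Over A = 153 km², depth = V / A = 4.68 mm.

d ≈ 4.68 mm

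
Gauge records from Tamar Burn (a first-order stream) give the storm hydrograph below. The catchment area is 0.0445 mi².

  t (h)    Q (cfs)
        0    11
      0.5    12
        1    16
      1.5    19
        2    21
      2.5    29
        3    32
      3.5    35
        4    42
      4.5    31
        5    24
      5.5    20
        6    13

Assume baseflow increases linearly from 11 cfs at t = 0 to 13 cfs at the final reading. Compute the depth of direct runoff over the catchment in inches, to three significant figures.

Direct runoff: 0.00, 0.83, 4.67, 7.50, 9.33, 17.17, 20.00, 22.83, 29.67, 18.50, 11.33, 7.17, 0.00 cfs; ΣQ_DR = 149.0 cfs.
V = ΣQ_DR · Δt = 149.0 × 1800 s = 2.682 × 10^5 ft³.
Over A = 0.0445 mi², depth = V / A = 2.59 in.

d ≈ 2.59 in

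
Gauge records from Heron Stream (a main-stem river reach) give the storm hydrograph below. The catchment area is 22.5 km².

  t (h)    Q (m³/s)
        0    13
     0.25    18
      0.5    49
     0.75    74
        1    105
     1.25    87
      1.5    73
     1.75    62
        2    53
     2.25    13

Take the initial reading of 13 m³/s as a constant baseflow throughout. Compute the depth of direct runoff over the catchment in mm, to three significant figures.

Direct runoff: 0.0, 5.0, 36.0, 61.0, 92.0, 74.0, 60.0, 49.0, 40.0, 0.0 m³/s; ΣQ_DR = 417.0 m³/s.
V = ΣQ_DR · Δt = 417.0 × 900 s = 3.753 × 10^5 m³.
Over A = 22.5 km², depth = V / A = 16.7 mm.

d ≈ 16.7 mm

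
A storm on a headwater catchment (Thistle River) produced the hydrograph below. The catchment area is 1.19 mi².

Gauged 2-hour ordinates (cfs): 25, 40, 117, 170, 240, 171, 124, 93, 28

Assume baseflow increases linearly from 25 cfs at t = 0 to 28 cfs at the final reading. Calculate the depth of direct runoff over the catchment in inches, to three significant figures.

Direct runoff: 0.00, 14.62, 91.25, 143.88, 213.50, 144.12, 96.75, 65.38, 0.00 cfs; ΣQ_DR = 769.5 cfs.
V = ΣQ_DR · Δt = 769.5 × 7200 s = 5.540 × 10^6 ft³.
Over A = 1.19 mi², depth = V / A = 2.00 in.

d ≈ 2.00 in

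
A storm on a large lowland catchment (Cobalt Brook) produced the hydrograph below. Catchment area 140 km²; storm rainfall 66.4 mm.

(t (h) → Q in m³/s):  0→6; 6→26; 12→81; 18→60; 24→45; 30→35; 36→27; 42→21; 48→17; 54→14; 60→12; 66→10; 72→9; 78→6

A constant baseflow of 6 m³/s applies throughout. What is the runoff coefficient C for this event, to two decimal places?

ΣQ_DR = 285.0 m³/s; V = ΣQ_DR·Δt = 6.156 × 10^6 m³.
Runoff depth d = V / A = 43.97 mm.
C = d / P = 43.97 / 66.4 = 0.66.

C ≈ 0.66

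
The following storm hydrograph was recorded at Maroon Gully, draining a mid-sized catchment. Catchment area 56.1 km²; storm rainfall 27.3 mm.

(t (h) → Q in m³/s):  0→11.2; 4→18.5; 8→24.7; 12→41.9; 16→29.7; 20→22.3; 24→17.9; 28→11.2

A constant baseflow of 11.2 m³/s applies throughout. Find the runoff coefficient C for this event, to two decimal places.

C ≈ 0.83

ΣQ_DR = 87.80 m³/s; V = ΣQ_DR·Δt = 1.264 × 10^6 m³.
Runoff depth d = V / A = 22.54 mm.
C = d / P = 22.54 / 27.3 = 0.83.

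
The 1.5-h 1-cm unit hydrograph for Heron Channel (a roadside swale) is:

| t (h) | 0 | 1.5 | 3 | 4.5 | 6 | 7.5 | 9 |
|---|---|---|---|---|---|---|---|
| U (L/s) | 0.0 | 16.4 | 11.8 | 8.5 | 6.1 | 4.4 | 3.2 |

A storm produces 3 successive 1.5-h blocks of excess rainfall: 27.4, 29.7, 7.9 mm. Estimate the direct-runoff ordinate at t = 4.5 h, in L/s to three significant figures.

By discrete convolution, Q_j = Σ (P_i / 10 mm) · U_{j−i}.
At t = 4.5 h (j=3): Q = (27.4/10)·8.5 + (29.7/10)·11.8 + (7.9/10)·16.4 = 71.3 L/s.

Q ≈ 71.3 L/s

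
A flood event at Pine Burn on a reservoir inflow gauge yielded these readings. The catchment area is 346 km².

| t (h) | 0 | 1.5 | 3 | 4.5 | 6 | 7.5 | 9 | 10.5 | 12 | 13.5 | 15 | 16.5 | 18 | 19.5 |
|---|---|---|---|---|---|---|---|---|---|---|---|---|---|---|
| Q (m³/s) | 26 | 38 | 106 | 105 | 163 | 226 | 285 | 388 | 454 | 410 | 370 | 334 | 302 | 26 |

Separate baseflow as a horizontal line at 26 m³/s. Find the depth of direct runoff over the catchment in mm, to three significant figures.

Direct runoff: 0.0, 12.0, 80.0, 79.0, 137.0, 200.0, 259.0, 362.0, 428.0, 384.0, 344.0, 308.0, 276.0, 0.0 m³/s; ΣQ_DR = 2869 m³/s.
V = ΣQ_DR · Δt = 2869 × 5400 s = 1.549 × 10^7 m³.
Over A = 346 km², depth = V / A = 44.8 mm.

d ≈ 44.8 mm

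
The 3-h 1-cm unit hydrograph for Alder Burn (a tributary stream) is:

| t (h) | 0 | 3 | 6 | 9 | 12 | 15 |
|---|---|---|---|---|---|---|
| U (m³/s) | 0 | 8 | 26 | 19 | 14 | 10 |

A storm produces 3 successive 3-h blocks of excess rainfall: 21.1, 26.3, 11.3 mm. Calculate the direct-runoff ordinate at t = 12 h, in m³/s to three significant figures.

Q ≈ 109 m³/s

By discrete convolution, Q_j = Σ (P_i / 10 mm) · U_{j−i}.
At t = 12 h (j=4): Q = (21.1/10)·14 + (26.3/10)·19 + (11.3/10)·26 = 109 m³/s.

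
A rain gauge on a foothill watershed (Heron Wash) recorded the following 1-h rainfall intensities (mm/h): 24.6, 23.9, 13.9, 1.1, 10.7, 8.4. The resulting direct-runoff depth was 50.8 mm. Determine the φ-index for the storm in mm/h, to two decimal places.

Only the 5 blocks with intensity above φ contribute runoff: 24.6, 23.9, 13.9, 10.7, 8.4 mm/h.
Σ(I−φ)·Δt = d  ⇒  (24.6+23.9+13.9+10.7+8.4 − 5φ)·1 = 50.8
φ = (81.50 − 50.8/1) / 5 = 6.14 mm/h.

φ ≈ 6.14 mm/h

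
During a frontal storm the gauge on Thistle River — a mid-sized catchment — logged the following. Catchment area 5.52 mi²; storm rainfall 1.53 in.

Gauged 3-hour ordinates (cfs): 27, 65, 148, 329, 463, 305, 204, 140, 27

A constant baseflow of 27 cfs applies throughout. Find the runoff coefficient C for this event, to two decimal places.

ΣQ_DR = 1465 cfs; V = ΣQ_DR·Δt = 1.582 × 10^7 ft³.
Runoff depth d = V / A = 1.234 in.
C = d / P = 1.234 / 1.53 = 0.81.

C ≈ 0.81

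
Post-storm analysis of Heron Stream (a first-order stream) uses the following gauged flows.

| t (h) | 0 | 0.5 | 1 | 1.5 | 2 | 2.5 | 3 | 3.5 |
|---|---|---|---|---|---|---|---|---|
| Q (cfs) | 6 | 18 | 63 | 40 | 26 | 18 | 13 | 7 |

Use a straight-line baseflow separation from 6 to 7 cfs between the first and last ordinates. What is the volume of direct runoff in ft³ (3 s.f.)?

Direct-runoff ordinates (Q − Q_b): 0.00, 11.86, 56.71, 33.57, 19.43, 11.29, 6.14, 0.00 cfs.
ΣQ_DR = 139.0 cfs.
With Δt = 0.5 h = 1800 s, V = ΣQ_DR · Δt = 139.0 × 1800 = 2.50 × 10^5 ft³.

V ≈ 2.50 × 10^5 ft³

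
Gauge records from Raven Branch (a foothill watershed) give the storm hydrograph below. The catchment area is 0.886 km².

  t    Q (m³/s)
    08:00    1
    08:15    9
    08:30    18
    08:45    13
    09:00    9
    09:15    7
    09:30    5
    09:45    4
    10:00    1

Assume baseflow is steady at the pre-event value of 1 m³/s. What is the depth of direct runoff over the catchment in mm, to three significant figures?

Direct runoff: 0.0, 8.0, 17.0, 12.0, 8.0, 6.0, 4.0, 3.0, 0.0 m³/s; ΣQ_DR = 58.00 m³/s.
V = ΣQ_DR · Δt = 58.00 × 900 s = 52200 m³.
Over A = 0.886 km², depth = V / A = 58.9 mm.

d ≈ 58.9 mm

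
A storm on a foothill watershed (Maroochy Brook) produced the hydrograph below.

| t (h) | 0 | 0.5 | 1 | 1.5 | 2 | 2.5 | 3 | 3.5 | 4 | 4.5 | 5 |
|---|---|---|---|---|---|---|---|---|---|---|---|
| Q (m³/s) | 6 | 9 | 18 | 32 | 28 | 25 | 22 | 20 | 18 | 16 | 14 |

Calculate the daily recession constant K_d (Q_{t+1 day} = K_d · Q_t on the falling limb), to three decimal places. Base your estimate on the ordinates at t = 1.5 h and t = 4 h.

Between t = 1.5 h and t = 4 h the flow falls from 32 to 18 m³/s over 5×0.5 h = 2.5 h.
Per-interval ratio K = (18/32)^(1/5) = 0.8913; K_d = K^(24/0.5) = 0.004.

K_d ≈ 0.004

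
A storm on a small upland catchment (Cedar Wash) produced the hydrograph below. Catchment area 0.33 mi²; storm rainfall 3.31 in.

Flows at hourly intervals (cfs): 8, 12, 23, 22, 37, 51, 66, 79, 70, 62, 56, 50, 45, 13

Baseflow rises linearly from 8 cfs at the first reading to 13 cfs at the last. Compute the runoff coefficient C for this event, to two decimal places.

C ≈ 0.63

ΣQ_DR = 447.0 cfs; V = ΣQ_DR·Δt = 1.609 × 10^6 ft³.
Runoff depth d = V / A = 2.099 in.
C = d / P = 2.099 / 3.31 = 0.63.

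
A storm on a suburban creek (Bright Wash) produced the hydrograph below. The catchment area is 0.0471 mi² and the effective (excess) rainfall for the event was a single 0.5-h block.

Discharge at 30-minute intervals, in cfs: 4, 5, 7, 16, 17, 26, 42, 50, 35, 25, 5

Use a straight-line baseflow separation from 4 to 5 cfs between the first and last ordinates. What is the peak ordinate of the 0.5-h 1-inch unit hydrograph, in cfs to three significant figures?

Direct runoff: 0.00, 0.90, 2.80, 11.70, 12.60, 21.50, 37.40, 45.30, 30.20, 20.10, 0.00 cfs; ΣQ_DR = 182.5 cfs, peak = 45.30 cfs.
Runoff depth d = ΣQ_DR·Δt / A = 182.5 × 1800 / (0.0471 mi²) = 3.002 in.
The 1-inch UH is the DRH scaled by (1 in)/d, so U_p = 45.30 × 1/3.002 = 15.1 cfs.

U_p ≈ 15.1 cfs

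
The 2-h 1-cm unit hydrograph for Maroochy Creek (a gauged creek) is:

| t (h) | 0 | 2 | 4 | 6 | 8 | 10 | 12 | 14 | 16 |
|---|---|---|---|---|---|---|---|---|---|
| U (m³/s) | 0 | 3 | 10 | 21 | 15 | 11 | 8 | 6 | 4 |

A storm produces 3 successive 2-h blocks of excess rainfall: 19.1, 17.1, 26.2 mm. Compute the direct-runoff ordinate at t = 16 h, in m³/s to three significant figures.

By discrete convolution, Q_j = Σ (P_i / 10 mm) · U_{j−i}.
At t = 16 h (j=8): Q = (19.1/10)·4 + (17.1/10)·6 + (26.2/10)·8 = 38.9 m³/s.

Q ≈ 38.9 m³/s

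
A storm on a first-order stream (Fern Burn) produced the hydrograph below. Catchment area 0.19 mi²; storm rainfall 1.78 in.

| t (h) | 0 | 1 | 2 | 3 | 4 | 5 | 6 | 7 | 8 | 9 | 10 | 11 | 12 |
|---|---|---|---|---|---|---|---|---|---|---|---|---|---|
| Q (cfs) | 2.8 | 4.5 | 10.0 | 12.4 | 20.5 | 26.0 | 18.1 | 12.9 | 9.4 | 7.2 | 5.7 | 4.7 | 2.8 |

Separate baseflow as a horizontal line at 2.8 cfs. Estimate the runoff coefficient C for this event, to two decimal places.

C ≈ 0.46

ΣQ_DR = 100.6 cfs; V = ΣQ_DR·Δt = 3.622 × 10^5 ft³.
Runoff depth d = V / A = 0.8205 in.
C = d / P = 0.8205 / 1.78 = 0.46.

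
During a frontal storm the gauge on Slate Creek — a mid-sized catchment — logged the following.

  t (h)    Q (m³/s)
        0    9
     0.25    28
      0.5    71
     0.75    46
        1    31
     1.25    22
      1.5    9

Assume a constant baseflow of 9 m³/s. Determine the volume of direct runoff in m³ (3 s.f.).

Direct-runoff ordinates (Q − Q_b): 0.0, 19.0, 62.0, 37.0, 22.0, 13.0, 0.0 m³/s.
ΣQ_DR = 153.0 m³/s.
With Δt = 0.25 h = 900 s, V = ΣQ_DR · Δt = 153.0 × 900 = 1.38 × 10^5 m³.

V ≈ 1.38 × 10^5 m³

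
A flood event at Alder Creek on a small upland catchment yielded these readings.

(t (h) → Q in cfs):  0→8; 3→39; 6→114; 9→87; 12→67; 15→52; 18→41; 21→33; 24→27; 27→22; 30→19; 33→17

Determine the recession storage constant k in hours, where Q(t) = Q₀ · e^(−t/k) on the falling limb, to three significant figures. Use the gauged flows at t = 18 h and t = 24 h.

k ≈ 14.4 h

On the falling limb, Q drops from 41 to 27 cfs between t = 18 h and t = 24 h (Δt = 6 h).
k = −Δt / ln(Q₂/Q₁) = −6 / ln(27/41) = 14.4 h.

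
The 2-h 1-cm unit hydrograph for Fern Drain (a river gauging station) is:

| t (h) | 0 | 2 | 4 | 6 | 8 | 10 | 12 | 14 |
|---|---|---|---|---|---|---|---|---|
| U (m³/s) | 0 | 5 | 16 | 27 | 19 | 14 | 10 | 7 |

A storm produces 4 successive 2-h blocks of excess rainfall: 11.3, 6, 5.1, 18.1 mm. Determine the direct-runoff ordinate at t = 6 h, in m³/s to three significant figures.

By discrete convolution, Q_j = Σ (P_i / 10 mm) · U_{j−i}.
At t = 6 h (j=3): Q = (11.3/10)·27 + (6/10)·16 + (5.1/10)·5 + (18.1/10)·0 = 42.7 m³/s.

Q ≈ 42.7 m³/s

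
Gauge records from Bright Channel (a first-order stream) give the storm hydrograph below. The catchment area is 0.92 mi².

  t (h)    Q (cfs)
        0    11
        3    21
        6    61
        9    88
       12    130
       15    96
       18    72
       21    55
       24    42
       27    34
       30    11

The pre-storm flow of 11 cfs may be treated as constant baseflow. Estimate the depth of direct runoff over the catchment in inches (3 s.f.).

d ≈ 2.53 in

Direct runoff: 0.0, 10.0, 50.0, 77.0, 119.0, 85.0, 61.0, 44.0, 31.0, 23.0, 0.0 cfs; ΣQ_DR = 500.0 cfs.
V = ΣQ_DR · Δt = 500.0 × 10800 s = 5.400 × 10^6 ft³.
Over A = 0.92 mi², depth = V / A = 2.53 in.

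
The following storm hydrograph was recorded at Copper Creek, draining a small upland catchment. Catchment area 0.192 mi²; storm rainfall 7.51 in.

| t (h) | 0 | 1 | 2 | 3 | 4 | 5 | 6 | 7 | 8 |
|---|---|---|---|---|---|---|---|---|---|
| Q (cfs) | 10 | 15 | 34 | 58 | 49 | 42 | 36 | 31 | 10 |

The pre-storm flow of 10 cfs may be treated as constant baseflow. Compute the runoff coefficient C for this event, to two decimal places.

ΣQ_DR = 195.0 cfs; V = ΣQ_DR·Δt = 7.020 × 10^5 ft³.
Runoff depth d = V / A = 1.574 in.
C = d / P = 1.574 / 7.51 = 0.21.

C ≈ 0.21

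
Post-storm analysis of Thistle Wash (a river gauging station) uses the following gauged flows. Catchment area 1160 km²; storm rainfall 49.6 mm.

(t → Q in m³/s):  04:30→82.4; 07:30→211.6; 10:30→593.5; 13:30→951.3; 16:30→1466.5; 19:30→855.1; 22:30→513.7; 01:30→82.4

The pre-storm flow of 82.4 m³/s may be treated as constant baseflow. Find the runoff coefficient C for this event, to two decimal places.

ΣQ_DR = 4097 m³/s; V = ΣQ_DR·Δt = 4.425 × 10^7 m³.
Runoff depth d = V / A = 38.15 mm.
C = d / P = 38.15 / 49.6 = 0.77.

C ≈ 0.77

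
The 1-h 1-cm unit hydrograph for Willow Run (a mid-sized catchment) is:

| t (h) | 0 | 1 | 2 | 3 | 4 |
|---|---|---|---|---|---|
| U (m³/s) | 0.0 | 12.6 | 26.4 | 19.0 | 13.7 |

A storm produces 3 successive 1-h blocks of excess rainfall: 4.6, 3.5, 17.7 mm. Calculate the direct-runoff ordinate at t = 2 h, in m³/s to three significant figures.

Q ≈ 16.6 m³/s

By discrete convolution, Q_j = Σ (P_i / 10 mm) · U_{j−i}.
At t = 2 h (j=2): Q = (4.6/10)·26.4 + (3.5/10)·12.6 + (17.7/10)·0.0 = 16.6 m³/s.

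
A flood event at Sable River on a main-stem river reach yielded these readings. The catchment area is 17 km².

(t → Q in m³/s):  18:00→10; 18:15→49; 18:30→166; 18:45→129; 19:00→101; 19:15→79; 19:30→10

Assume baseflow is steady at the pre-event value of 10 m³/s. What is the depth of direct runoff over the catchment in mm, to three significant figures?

Direct runoff: 0.0, 39.0, 156.0, 119.0, 91.0, 69.0, 0.0 m³/s; ΣQ_DR = 474.0 m³/s.
V = ΣQ_DR · Δt = 474.0 × 900 s = 4.266 × 10^5 m³.
Over A = 17 km², depth = V / A = 25.1 mm.

d ≈ 25.1 mm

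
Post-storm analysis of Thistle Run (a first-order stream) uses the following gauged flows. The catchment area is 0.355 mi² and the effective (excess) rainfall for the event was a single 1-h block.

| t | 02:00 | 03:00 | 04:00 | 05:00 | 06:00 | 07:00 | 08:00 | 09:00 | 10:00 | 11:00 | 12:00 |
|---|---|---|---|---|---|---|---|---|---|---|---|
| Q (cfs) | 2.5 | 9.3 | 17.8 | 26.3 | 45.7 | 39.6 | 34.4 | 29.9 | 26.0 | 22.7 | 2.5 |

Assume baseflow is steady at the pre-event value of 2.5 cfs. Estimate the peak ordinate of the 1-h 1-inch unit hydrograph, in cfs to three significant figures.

Direct runoff: 0.0, 6.8, 15.3, 23.8, 43.2, 37.1, 31.9, 27.4, 23.5, 20.2, 0.0 cfs; ΣQ_DR = 229.2 cfs, peak = 43.2 cfs.
Runoff depth d = ΣQ_DR·Δt / A = 229.2 × 3600 / (0.355 mi²) = 1.000 in.
The 1-inch UH is the DRH scaled by (1 in)/d, so U_p = 43.2 × 1/1.000 = 43.2 cfs.

U_p ≈ 43.2 cfs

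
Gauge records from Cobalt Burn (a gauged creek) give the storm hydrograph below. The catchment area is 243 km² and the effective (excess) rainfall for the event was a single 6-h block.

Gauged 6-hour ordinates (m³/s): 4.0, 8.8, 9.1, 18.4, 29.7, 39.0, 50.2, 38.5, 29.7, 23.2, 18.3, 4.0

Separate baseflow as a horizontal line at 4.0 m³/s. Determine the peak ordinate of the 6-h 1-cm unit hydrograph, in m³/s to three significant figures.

U_p ≈ 23.1 m³/s

Direct runoff: 0.0, 4.8, 5.1, 14.4, 25.7, 35.0, 46.2, 34.5, 25.7, 19.2, 14.3, 0.0 m³/s; ΣQ_DR = 224.9 m³/s, peak = 46.2 m³/s.
Runoff depth d = ΣQ_DR·Δt / A = 224.9 × 21600 / (243 km²) = 19.99 mm.
The 1-cm UH is the DRH scaled by (10 mm)/d, so U_p = 46.2 × 10/19.99 = 23.1 m³/s.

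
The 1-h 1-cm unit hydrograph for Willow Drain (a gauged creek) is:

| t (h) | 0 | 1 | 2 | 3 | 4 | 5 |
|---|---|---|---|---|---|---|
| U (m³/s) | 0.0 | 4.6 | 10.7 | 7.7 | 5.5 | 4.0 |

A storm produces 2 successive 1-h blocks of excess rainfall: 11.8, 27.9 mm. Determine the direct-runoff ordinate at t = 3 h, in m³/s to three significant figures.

By discrete convolution, Q_j = Σ (P_i / 10 mm) · U_{j−i}.
At t = 3 h (j=3): Q = (11.8/10)·7.7 + (27.9/10)·10.7 = 38.9 m³/s.

Q ≈ 38.9 m³/s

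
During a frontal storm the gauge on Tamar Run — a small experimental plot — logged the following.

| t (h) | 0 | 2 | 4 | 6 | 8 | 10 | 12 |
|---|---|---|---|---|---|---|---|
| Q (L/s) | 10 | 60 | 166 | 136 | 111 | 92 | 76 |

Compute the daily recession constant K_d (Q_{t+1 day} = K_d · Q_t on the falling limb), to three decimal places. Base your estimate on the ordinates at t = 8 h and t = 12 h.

Between t = 8 h and t = 12 h the flow falls from 111 to 76 L/s over 2×2 h = 4 h.
Per-interval ratio K = (76/111)^(1/2) = 0.8275; K_d = K^(24/2) = 0.103.

K_d ≈ 0.103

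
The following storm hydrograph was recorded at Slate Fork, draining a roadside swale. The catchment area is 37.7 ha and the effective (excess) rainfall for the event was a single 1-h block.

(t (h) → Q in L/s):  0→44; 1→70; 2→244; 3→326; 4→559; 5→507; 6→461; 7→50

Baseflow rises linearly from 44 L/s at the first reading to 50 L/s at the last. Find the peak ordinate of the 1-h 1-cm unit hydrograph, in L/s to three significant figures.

U_p ≈ 284 L/s

Direct runoff: 0.00, 25.14, 198.29, 279.43, 511.57, 458.71, 411.86, 0.00 L/s; ΣQ_DR = 1885 L/s, peak = 511.57 L/s.
Runoff depth d = ΣQ_DR·Δt / A = 1885 × 3600 / (37.7 ha) = 18.00 mm.
The 1-cm UH is the DRH scaled by (10 mm)/d, so U_p = 511.57 × 10/18.00 = 284 L/s.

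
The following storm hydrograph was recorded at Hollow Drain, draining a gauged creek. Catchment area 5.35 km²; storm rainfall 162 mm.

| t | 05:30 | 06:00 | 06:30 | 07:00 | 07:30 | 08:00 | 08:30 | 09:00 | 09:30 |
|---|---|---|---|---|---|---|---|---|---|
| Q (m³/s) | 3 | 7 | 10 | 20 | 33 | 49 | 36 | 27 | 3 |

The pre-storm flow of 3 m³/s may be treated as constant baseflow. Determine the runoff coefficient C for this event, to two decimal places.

ΣQ_DR = 161.0 m³/s; V = ΣQ_DR·Δt = 2.898 × 10^5 m³.
Runoff depth d = V / A = 54.17 mm.
C = d / P = 54.17 / 162 = 0.33.

C ≈ 0.33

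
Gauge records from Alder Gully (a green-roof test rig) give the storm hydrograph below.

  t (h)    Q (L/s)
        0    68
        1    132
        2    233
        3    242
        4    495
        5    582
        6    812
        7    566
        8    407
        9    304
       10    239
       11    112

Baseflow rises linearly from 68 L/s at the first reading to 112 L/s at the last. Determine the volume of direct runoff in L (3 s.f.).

V ≈ 1.12 × 10^7 L

Direct-runoff ordinates (Q − Q_b): 0.00, 60.00, 157.00, 162.00, 411.00, 494.00, 720.00, 470.00, 307.00, 200.00, 131.00, 0.00 L/s.
ΣQ_DR = 3112 L/s.
With Δt = 1 h = 3600 s, V = ΣQ_DR · Δt = 3112 × 3600 = 1.12 × 10^7 L.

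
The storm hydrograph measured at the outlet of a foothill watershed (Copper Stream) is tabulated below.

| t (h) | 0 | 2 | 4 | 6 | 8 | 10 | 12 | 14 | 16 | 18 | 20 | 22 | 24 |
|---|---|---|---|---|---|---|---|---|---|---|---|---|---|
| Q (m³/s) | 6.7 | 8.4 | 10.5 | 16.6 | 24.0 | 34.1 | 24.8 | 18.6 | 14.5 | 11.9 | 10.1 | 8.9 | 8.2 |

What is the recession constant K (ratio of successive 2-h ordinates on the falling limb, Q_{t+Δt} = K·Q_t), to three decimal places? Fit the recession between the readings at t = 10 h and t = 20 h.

K ≈ 0.784

Using the recession-limb readings at t = 10 h and t = 20 h: Q falls from 34.1 to 10.1 m³/s over 5 intervals.
K = (Q₂/Q₁)^(1/5) = (10.1/34.1)^(1/5) = 0.784.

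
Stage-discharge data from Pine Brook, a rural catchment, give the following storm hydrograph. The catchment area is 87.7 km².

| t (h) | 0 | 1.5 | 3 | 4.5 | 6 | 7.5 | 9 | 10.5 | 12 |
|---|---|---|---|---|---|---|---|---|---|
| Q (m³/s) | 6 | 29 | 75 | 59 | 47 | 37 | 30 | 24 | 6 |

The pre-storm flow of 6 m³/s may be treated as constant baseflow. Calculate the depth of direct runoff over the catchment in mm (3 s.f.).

d ≈ 15.9 mm

Direct runoff: 0.0, 23.0, 69.0, 53.0, 41.0, 31.0, 24.0, 18.0, 0.0 m³/s; ΣQ_DR = 259.0 m³/s.
V = ΣQ_DR · Δt = 259.0 × 5400 s = 1.399 × 10^6 m³.
Over A = 87.7 km², depth = V / A = 15.9 mm.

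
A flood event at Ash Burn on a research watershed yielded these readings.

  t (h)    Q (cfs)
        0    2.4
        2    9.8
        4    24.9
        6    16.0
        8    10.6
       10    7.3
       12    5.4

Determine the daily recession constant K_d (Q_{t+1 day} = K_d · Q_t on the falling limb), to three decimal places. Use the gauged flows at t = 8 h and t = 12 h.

Between t = 8 h and t = 12 h the flow falls from 10.6 to 5.4 cfs over 2×2 h = 4 h.
Per-interval ratio K = (5.4/10.6)^(1/2) = 0.7137; K_d = K^(24/2) = 0.017.

K_d ≈ 0.017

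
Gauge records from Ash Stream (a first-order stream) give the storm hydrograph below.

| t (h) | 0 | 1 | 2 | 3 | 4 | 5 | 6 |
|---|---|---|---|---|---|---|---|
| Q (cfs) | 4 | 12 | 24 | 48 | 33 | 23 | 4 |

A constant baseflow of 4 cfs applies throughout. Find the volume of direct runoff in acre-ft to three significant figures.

V ≈ 9.92 acre-ft

Direct-runoff ordinates (Q − Q_b): 0.0, 8.0, 20.0, 44.0, 29.0, 19.0, 0.0 cfs.
ΣQ_DR = 120.0 cfs.
With Δt = 1 h = 3600 s, V = ΣQ_DR · Δt = 120.0 × 3600 = 4.32 × 10^5 ft³ = 9.92 acre-ft.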